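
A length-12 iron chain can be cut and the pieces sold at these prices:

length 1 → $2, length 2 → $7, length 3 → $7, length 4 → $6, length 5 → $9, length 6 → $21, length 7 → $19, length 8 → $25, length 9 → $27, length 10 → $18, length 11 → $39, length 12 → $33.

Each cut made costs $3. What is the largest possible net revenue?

39

Consider every possible first cut. r[k] is the best of p[i]+r[k−i] over all sellable i≤k, charging 3 whenever i<k.
r[1] = 2
r[2] = max(2+2-3, 7+0) = 7
r[3] = max(2+7-3, 7+2-3, 7+0) = 7
r[4] = max(2+7-3, 7+7-3, 7+2-3, 6+0) = 11
r[5] = max(2+11-3, 7+7-3, 7+7-3, 6+2-3, 9+0) = 11
r[6] = max(2+11-3, 7+11-3, 7+7-3, 6+7-3, 9+2-3, 21+0) = 21
r[7] = max(2+21-3, 7+11-3, 7+11-3, …, 21+2-3, 19+0) = 20
r[8] = max(2+20-3, 7+21-3, 7+11-3, …, 19+2-3, 25+0) = 25
r[9] = max(2+25-3, 7+20-3, 7+21-3, …, 25+2-3, 27+0) = 27
r[10] = max(2+27-3, 7+25-3, 7+20-3, …, 27+2-3, 18+0) = 29
r[11] = max(2+29-3, 7+27-3, 7+25-3, …, 18+2-3, 39+0) = 39
r[12] = max(2+39-3, 7+29-3, 7+27-3, …, 39+2-3, 33+0) = 39
One optimal plan: pieces 6 + 6 (1 cut) → $42 − $3 = $39.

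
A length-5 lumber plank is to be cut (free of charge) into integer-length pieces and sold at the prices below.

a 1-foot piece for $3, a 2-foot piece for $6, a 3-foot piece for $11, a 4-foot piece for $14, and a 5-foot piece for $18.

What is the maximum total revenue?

Build R[k] bottom-up: R[k] = max over allowed piece i of (p[i] + R[k−i]).
R[1] = 3
R[2] = max(3+3, 6+0) = 6
R[3] = max(3+6, 6+3, 11+0) = 11
R[4] = max(3+11, 6+6, 11+3, 14+0) = 14
R[5] = max(3+14, 6+11, 11+6, 14+3, 18+0) = 18
Best is to sell the whole 5-foot piece uncut for $18.

18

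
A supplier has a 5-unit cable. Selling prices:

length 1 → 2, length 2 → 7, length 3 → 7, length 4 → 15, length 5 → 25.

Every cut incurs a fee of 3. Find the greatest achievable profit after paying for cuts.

Let r[k] be the best obtainable value from length k. For each k, try every first piece i and keep the best of price[i] + r[k−i] minus the 3 cut fee when i<k.
r[1] = 2
r[2] = max(2+2-3, 7+0) = 7
r[3] = max(2+7-3, 7+2-3, 7+0) = 7
r[4] = max(2+7-3, 7+7-3, 7+2-3, 15+0) = 15
r[5] = max(2+15-3, 7+7-3, 7+7-3, 15+2-3, 25+0) = 25
Best is to make no cuts and sell whole for 25.

25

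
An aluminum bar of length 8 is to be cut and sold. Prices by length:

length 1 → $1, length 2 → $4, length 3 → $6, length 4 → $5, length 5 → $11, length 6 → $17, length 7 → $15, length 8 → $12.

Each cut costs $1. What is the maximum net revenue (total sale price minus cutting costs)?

Consider every possible first cut. r[k] is the best of p[i]+r[k−i] over all sellable i≤k, charging 1 whenever i<k.
r[1] = 1
r[2] = max(1+1-1, 4+0) = 4
r[3] = max(1+4-1, 4+1-1, 6+0) = 6
r[4] = max(1+6-1, 4+4-1, 6+1-1, 5+0) = 7
r[5] = max(1+7-1, 4+6-1, 6+4-1, 5+1-1, 11+0) = 11
r[6] = max(1+11-1, 4+7-1, 6+6-1, 5+4-1, 11+1-1, 17+0) = 17
r[7] = max(1+17-1, 4+11-1, 6+7-1, …, 17+1-1, 15+0) = 17
r[8] = max(1+17-1, 4+17-1, 6+11-1, …, 15+1-1, 12+0) = 20
One optimal plan: pieces 6 + 2 (1 cut) → $21 − $1 = $20.

20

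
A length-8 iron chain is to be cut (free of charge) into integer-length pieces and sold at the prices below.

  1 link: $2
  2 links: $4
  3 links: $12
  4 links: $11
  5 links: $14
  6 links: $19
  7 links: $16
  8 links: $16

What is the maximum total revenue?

Build v[k] bottom-up: v[k] = max over allowed piece i of (p[i] + v[k−i]).
v[1] = 2
v[2] = max(2+2, 4+0) = 4
v[3] = max(2+4, 4+2, 12+0) = 12
v[4] = max(2+12, 4+4, 12+2, 11+0) = 14
v[5] = max(2+14, 4+12, 12+4, 11+2, 14+0) = 16
v[6] = max(2+16, 4+14, 12+12, 11+4, 14+2, 19+0) = 24
v[7] = max(2+24, 4+16, 12+14, …, 19+2, 16+0) = 26
v[8] = max(2+26, 4+24, 12+16, …, 16+2, 16+0) = 28
One optimal cutting: 3 + 3 + 1 + 1 → $12 + $12 + $2 + $2 = $28.

28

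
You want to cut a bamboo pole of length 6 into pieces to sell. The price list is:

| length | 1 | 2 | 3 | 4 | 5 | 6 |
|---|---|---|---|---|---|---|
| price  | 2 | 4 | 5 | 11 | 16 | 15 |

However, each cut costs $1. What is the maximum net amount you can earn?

17

Consider every possible first cut. v[k] is the best of p[i]+v[k−i] over all sellable i≤k, charging 1 whenever i<k.
v[1] = 2
v[2] = 4
v[3] = 5  (first piece 1, then v[2]=4)
v[4] = 11
v[5] = 16
v[6] = 17  (first piece 1, then v[5]=16)
One optimal plan: pieces 5 + 1 (1 cut) → $18 − $1 = $17.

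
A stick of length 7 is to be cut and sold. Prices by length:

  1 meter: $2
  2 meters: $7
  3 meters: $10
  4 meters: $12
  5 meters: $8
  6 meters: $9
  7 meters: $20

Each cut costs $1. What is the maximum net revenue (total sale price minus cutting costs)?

22

Let net[k] be the best obtainable value from length k. For each k, try every first piece i and keep the best of price[i] + net[k−i] minus the 1 cut fee when i<k.
net[1] = 2
net[2] = max(2+2-1, 7+0) = 7
net[3] = max(2+7-1, 7+2-1, 10+0) = 10
net[4] = max(2+10-1, 7+7-1, 10+2-1, 12+0) = 13
net[5] = max(2+13-1, 7+10-1, 10+7-1, 12+2-1, 8+0) = 16
net[6] = max(2+16-1, 7+13-1, 10+10-1, 12+7-1, 8+2-1, 9+0) = 19
net[7] = max(2+19-1, 7+16-1, 10+13-1, …, 9+2-1, 20+0) = 22
One optimal plan: pieces 3 + 2 + 2 (2 cuts) → $24 − $2 = $22.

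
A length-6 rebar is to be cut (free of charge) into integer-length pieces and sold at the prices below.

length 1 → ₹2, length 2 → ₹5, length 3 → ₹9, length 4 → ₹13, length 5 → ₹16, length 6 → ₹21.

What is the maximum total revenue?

21

Consider every possible first cut. best[k] is the best of p[i]+best[k−i] over all sellable i≤k.
best[1] = 2
best[2] = max(2+2, 5+0) = 5
best[3] = max(2+5, 5+2, 9+0) = 9
best[4] = max(2+9, 5+5, 9+2, 13+0) = 13
best[5] = max(2+13, 5+9, 9+5, 13+2, 16+0) = 16
best[6] = max(2+16, 5+13, 9+9, 13+5, 16+2, 21+0) = 21
Best is to sell the whole 6-meter piece uncut for ₹21.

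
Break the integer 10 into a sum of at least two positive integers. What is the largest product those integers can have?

Define m[k] = max over 1≤i<k of i · max(k−i, m[k−i]); the inner max lets the remainder stay uncut if that's better.
m[2] = 1·max(1,0) = 1·1 = 1
m[3] = max(1·2, 2·1) = 2
m[4] = max(1·3, 2·2, 3·1) = 4
m[5] = max(1·4, 2·3, 3·2, 4·1) = 6
m[6] = max(1·6, 2·4, 3·3, 4·2, 5·1) = 9
m[7] = max(1·9, 2·6, 3·4, 4·3, 5·2, 6·1) = 12
m[8] = max(1·12, 2·9, 3·6, …, 6·2, 7·1) = 18
m[9] = max(1·18, 2·12, 3·9, …, 7·2, 8·1) = 27
m[10] = max(1·27, 2·18, 3·12, …, 8·2, 9·1) = 36
One optimal split: 3 + 3 + 2 + 2; product 3·3·2·2 = 36.

36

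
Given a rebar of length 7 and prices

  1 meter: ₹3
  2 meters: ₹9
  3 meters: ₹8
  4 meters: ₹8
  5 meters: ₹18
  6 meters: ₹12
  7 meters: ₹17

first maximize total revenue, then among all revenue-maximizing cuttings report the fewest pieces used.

4

Let r[k] be the best obtainable value from length k. For each k, try every first piece i and keep the best of price[i] + r[k−i].
r[1] = 3
r[2] = 9
r[3] = 12  (first piece 1, then r[2]=9)
r[4] = 18  (first piece 2, then r[2]=9)
r[5] = 21  (first piece 1, then r[4]=18)
r[6] = 27  (first piece 2, then r[4]=18)
r[7] = 30  (first piece 1, then r[6]=27)
Maximum revenue is ₹30.
Now minimize piece count subject to staying optimal: for each k, pieces[k] = 1 + min over i with p[i]+r[k−i]=r[k] of pieces[k−i].
pieces[4] = 2
pieces[5] = 3
pieces[6] = 3
pieces[7] = 4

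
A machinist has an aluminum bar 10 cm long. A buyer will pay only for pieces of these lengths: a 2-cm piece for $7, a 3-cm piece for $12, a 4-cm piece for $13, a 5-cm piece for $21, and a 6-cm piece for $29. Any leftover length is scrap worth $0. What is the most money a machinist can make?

Build f[k] bottom-up: f[k] = max over allowed piece i of (p[i] + f[k−i]).
f[1] = 0
f[2] = 7
f[3] = 12
f[4] = 14  (first piece 2, then f[2]=7)
f[5] = 21
f[6] = 29
f[7] = 29
f[8] = 36  (first piece 2, then f[6]=29)
f[9] = 41  (first piece 3, then f[6]=29)
f[10] = 43  (first piece 2, then f[8]=36)
One optimal cutting: 6 + 2 + 2 → $43.

43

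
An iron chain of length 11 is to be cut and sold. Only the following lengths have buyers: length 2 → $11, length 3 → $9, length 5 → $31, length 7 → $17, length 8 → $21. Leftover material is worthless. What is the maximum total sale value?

Let f[k] be the best obtainable value from length k. For each k, try every first piece i and keep the best of price[i] + f[k−i].
f[1] = 0
f[2] = 11
f[3] = 11
f[4] = 22  (first piece 2, then f[2]=11)
f[5] = 31
f[6] = 33  (first piece 2, then f[4]=22)
f[7] = 42  (first piece 2, then f[5]=31)
f[8] = 44  (first piece 2, then f[6]=33)
f[9] = 53  (first piece 2, then f[7]=42)
f[10] = 62  (first piece 5, then f[5]=31)
f[11] = 64  (first piece 2, then f[9]=53)
One optimal cutting: 5 + 2 + 2 + 2 → $64.

64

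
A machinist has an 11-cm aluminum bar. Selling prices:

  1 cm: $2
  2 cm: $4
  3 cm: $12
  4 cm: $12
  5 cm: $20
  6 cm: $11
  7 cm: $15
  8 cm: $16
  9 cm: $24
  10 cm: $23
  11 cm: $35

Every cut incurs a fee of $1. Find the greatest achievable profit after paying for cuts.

Build v[k] bottom-up: v[k] = max over allowed piece i of (p[i] + v[k−i]) − 1 per cut.
v[1] = 2
v[2] = 4
v[3] = 12
v[4] = 13  (first piece 1, then v[3]=12)
v[5] = 20
v[6] = 23  (first piece 3, then v[3]=12)
v[7] = 24  (first piece 1, then v[6]=23)
v[8] = 31  (first piece 3, then v[5]=20)
v[9] = 34  (first piece 3, then v[6]=23)
v[10] = 39  (first piece 5, then v[5]=20)
v[11] = 42  (first piece 3, then v[8]=31)
One optimal plan: pieces 5 + 3 + 3 (2 cuts) → $44 − $2 = $42.

42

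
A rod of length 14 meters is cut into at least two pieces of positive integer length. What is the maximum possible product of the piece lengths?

162

Define m[k] = max over 1≤i<k of i · max(k−i, m[k−i]); the inner max lets the remainder stay uncut if that's better.
Small cases: m[2]=1, m[3]=2, m[4]=4, m[5]=6, m[6]=9, m[7]=12.
m[8] = max(1*12, 2*9, 3*6, …, 6*2, 7*1) = 18
m[9] = max(1*18, 2*12, 3*9, …, 7*2, 8*1) = 27
m[10] = max(1*27, 2*18, 3*12, …, 8*2, 9*1) = 36
m[11] = max(1*36, 2*27, 3*18, …, 9*2, 10*1) = 54
m[12] = max(1*54, 2*36, 3*27, …, 10*2, 11*1) = 81
m[13] = max(1*81, 2*54, 3*36, …, 11*2, 12*1) = 108
m[14] = max(1*108, 2*81, 3*54, …, 12*2, 13*1) = 162
One optimal split: 3 + 3 + 3 + 3 + 2; product 3*3*3*3*2 = 162.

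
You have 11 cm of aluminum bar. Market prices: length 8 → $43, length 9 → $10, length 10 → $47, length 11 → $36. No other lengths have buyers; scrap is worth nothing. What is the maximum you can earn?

Consider every possible first cut. f[k] is the best of p[i]+f[k−i] over all sellable i≤k.
f[1] = 0
f[2] = 0
f[3] = 0
f[4] = 0
f[5] = 0
f[6] = 0
f[7] = 0
f[8] = 43
f[9] = max(43+0, 10+0) = 43
f[10] = max(43+0, 10+0, 47+0) = 47
f[11] = max(43+0, 10+0, 47+0, 36+0) = 47
One optimal cutting: pieces 10 with 1 cm of scrap → $47.

47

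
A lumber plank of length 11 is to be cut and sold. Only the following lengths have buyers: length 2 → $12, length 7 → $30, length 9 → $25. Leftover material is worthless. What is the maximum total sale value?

Let f[k] be the best obtainable value from length k. For each k, try every first piece i and keep the best of price[i] + f[k−i].
f[1] = 0
f[2] = 12
f[3] = 12
f[4] = 24  (first piece 2, then f[2]=12)
f[5] = 24
f[6] = 36  (first piece 2, then f[4]=24)
f[7] = 36
f[8] = 48  (first piece 2, then f[6]=36)
f[9] = 48
f[10] = 60  (first piece 2, then f[8]=48)
f[11] = 60
One optimal cutting: pieces 2 + 2 + 2 + 2 + 2 with 1 foot of scrap → $60.

60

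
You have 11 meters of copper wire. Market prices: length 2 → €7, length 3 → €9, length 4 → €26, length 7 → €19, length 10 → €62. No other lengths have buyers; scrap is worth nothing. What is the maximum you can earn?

62

Build f[k] bottom-up: f[k] = max over allowed piece i of (p[i] + f[k−i]).
f[1] = 0
f[2] = 7
f[3] = 9
f[4] = 26
f[5] = 26
f[6] = 33  (first piece 2, then f[4]=26)
f[7] = 35  (first piece 3, then f[4]=26)
f[8] = 52  (first piece 4, then f[4]=26)
f[9] = 52
f[10] = 62
f[11] = 62
One optimal cutting: pieces 10 with 1 meter of scrap → €62.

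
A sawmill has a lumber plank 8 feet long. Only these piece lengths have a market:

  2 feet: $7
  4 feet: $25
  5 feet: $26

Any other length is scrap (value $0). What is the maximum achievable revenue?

Consider every possible first cut. f[k] is the best of p[i]+f[k−i] over all sellable i≤k.
f[1] = 0
f[2] = 7
f[3] = 7
f[4] = max(7+7, 25+0) = 25
f[5] = max(7+7, 25+0, 26+0) = 26
f[6] = max(7+25, 25+7, 26+0) = 32
f[7] = max(7+26, 25+7, 26+7) = 33
f[8] = max(7+32, 25+25, 26+7) = 50
One optimal cutting: 4 + 4 → $50.

50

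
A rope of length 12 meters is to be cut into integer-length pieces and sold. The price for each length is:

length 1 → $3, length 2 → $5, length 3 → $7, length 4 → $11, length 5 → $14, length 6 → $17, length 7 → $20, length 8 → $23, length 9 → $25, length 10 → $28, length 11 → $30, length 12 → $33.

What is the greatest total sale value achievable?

Let r[k] be the best obtainable value from length k. For each k, try every first piece i and keep the best of price[i] + r[k−i].
r[1] = 3
r[2] = 6  (first piece 1, then r[1]=3)
r[3] = 9  (first piece 1, then r[2]=6)
r[4] = 12  (first piece 1, then r[3]=9)
r[5] = 15  (first piece 1, then r[4]=12)
r[6] = 18  (first piece 1, then r[5]=15)
r[7] = 21  (first piece 1, then r[6]=18)
r[8] = 24  (first piece 1, then r[7]=21)
r[9] = 27  (first piece 1, then r[8]=24)
r[10] = 30  (first piece 1, then r[9]=27)
r[11] = 33  (first piece 1, then r[10]=30)
r[12] = 36  (first piece 1, then r[11]=33)
One optimal cutting: 1 + 1 + 1 + 1 + 1 + 1 + 1 + 1 + 1 + 1 + 1 + 1 → $3 + $3 + $3 + $3 + $3 + $3 + $3 + $3 + $3 + $3 + $3 + $3 = $36.

36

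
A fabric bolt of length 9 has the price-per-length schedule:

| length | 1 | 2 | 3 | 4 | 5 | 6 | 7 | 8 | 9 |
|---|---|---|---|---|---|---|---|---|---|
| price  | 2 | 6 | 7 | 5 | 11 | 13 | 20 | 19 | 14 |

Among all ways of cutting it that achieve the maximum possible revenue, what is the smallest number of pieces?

Build r[k] bottom-up: r[k] = max over allowed piece i of (p[i] + r[k−i]).
r[1] = 2
r[2] = 6
r[3] = 8  (first piece 1, then r[2]=6)
r[4] = 12  (first piece 2, then r[2]=6)
r[5] = 14  (first piece 1, then r[4]=12)
r[6] = 18  (first piece 2, then r[4]=12)
r[7] = 20  (first piece 1, then r[6]=18)
r[8] = 24  (first piece 2, then r[6]=18)
r[9] = 26  (first piece 1, then r[8]=24)
Maximum revenue is $26.
Now minimize piece count subject to staying optimal: for each k, pieces[k] = 1 + min over i with p[i]+r[k−i]=r[k] of pieces[k−i].
pieces[6] = 3
pieces[7] = 1
pieces[8] = 4
pieces[9] = 2

2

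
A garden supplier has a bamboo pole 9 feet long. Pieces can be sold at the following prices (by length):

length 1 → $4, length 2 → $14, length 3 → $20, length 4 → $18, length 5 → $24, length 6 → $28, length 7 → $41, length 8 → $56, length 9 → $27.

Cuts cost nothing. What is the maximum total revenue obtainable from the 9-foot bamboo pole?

62

Build v[k] bottom-up: v[k] = max over allowed piece i of (p[i] + v[k−i]).
v[1] = 4
v[2] = max(4+4, 14+0) = 14
v[3] = max(4+14, 14+4, 20+0) = 20
v[4] = max(4+20, 14+14, 20+4, 18+0) = 28
v[5] = max(4+28, 14+20, 20+14, 18+4, 24+0) = 34
v[6] = max(4+34, 14+28, 20+20, 18+14, 24+4, 28+0) = 42
v[7] = max(4+42, 14+34, 20+28, …, 28+4, 41+0) = 48
v[8] = max(4+48, 14+42, 20+34, …, 41+4, 56+0) = 56
v[9] = max(4+56, 14+48, 20+42, …, 56+4, 27+0) = 62
One optimal cutting: 3 + 2 + 2 + 2 → $20 + $14 + $14 + $14 = $62.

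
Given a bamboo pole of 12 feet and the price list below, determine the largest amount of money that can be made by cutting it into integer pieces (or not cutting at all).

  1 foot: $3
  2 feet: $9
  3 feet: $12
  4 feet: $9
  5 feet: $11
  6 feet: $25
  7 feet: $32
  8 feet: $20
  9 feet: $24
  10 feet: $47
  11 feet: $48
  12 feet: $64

Consider every possible first cut. best[k] is the best of p[i]+best[k−i] over all sellable i≤k.
best[1] = 3
best[2] = max(3+3, 9+0) = 9
best[3] = max(3+9, 9+3, 12+0) = 12
best[4] = max(3+12, 9+9, 12+3, 9+0) = 18
best[5] = max(3+18, 9+12, 12+9, 9+3, 11+0) = 21
best[6] = max(3+21, 9+18, 12+12, 9+9, 11+3, 25+0) = 27
best[7] = max(3+27, 9+21, 12+18, …, 25+3, 32+0) = 32
best[8] = max(3+32, 9+27, 12+21, …, 32+3, 20+0) = 36
best[9] = max(3+36, 9+32, 12+27, …, 20+3, 24+0) = 41
best[10] = max(3+41, 9+36, 12+32, …, 24+3, 47+0) = 47
best[11] = max(3+47, 9+41, 12+36, …, 47+3, 48+0) = 50
best[12] = max(3+50, 9+47, 12+41, …, 48+3, 64+0) = 64
Best is to sell the whole 12-foot piece uncut for $64.

64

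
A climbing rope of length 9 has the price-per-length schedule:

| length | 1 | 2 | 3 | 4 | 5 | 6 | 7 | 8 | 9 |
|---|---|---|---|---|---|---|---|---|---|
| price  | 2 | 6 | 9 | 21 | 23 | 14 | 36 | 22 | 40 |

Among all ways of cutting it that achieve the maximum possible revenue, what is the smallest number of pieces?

2

Consider every possible first cut. r[k] is the best of p[i]+r[k−i] over all sellable i≤k.
r[1] = 2
r[2] = 6
r[3] = 9
r[4] = 21
r[5] = 23  (first piece 1, then r[4]=21)
r[6] = 27  (first piece 2, then r[4]=21)
r[7] = 36
r[8] = 42  (first piece 4, then r[4]=21)
r[9] = 44  (first piece 1, then r[8]=42)
Maximum revenue is €44.
Now minimize piece count subject to staying optimal: for each k, pieces[k] = 1 + min over i with p[i]+r[k−i]=r[k] of pieces[k−i].
pieces[6] = 2
pieces[7] = 1
pieces[8] = 2
pieces[9] = 2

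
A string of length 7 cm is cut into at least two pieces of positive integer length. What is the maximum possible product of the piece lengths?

12

Let P[k] be the best product for length k (with at least one cut). For each first piece i, the rest contributes max(k−i, P[k−i]).
P[2] = 1*max(1,0) = 1*1 = 1
P[3] = max(1*2, 2*1) = 2
P[4] = max(1*3, 2*2, 3*1) = 4
P[5] = max(1*4, 2*3, 3*2, 4*1) = 6
P[6] = max(1*6, 2*4, 3*3, 4*2, 5*1) = 9
P[7] = max(1*9, 2*6, 3*4, 4*3, 5*2, 6*1) = 12
One optimal split: 3 + 2 + 2; product 3*2*2 = 12.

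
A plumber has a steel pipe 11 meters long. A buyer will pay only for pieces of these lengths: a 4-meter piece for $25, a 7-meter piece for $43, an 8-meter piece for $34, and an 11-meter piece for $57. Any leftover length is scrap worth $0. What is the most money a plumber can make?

68

Build f[k] bottom-up: f[k] = max over allowed piece i of (p[i] + f[k−i]).
f[1] = 0
f[2] = 0
f[3] = 0
f[4] = 25
f[5] = 25
f[6] = 25
f[7] = 43
f[8] = 50  (first piece 4, then f[4]=25)
f[9] = 50
f[10] = 50
f[11] = 68  (first piece 4, then f[7]=43)
One optimal cutting: 7 + 4 → $68.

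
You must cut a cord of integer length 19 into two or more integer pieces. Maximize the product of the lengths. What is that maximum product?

Define m[k] = max over 1≤i<k of i · max(k−i, m[k−i]); the inner max lets the remainder stay uncut if that's better.
m[2] = 1·max(1,0) = 1·1 = 1
m[3] = 1·max(2,1) = 1·2 = 2
m[4] = 2·max(2,1) = 2·2 = 4
m[5] = 2·max(3,2) = 2·3 = 6
m[6] = 3·max(3,2) = 3·3 = 9
m[7] = 2·max(5,6) = 2·6 = 12
m[8] = 2·max(6,9) = 2·9 = 18
m[9] = 3·max(6,9) = 3·9 = 27
m[10] = 2·max(8,18) = 2·18 = 36
m[11] = 2·max(9,27) = 2·27 = 54
m[12] = 3·max(9,27) = 3·27 = 81
m[13] = 2·max(11,54) = 2·54 = 108
m[14] = 2·max(12,81) = 2·81 = 162
m[15] = 3·max(12,81) = 3·81 = 243
m[16] = 2·max(14,162) = 2·162 = 324
m[17] = 2·max(15,243) = 2·243 = 486
m[18] = 3·max(15,243) = 3·243 = 729
m[19] = 2·max(17,486) = 2·486 = 972
One optimal split: 3 + 3 + 3 + 3 + 3 + 2 + 2; product 3·3·3·3·3·2·2 = 972.

972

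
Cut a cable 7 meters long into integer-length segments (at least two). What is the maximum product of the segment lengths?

Fill m[k] for k=2..7: at each k try every first piece i and multiply by the better of (k−i) uncut or m[k−i].
m[2] = 1·max(1,0) = 1·1 = 1
m[3] = max(1·2, 2·1) = 2
m[4] = max(1·3, 2·2, 3·1) = 4
m[5] = max(1·4, 2·3, 3·2, 4·1) = 6
m[6] = max(1·6, 2·4, 3·3, 4·2, 5·1) = 9
m[7] = max(1·9, 2·6, 3·4, 4·3, 5·2, 6·1) = 12
One optimal split: 3 + 2 + 2; product 3·2·2 = 12.

12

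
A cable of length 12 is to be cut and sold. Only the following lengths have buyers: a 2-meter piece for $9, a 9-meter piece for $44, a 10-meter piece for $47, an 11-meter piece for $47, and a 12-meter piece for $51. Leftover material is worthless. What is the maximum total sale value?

56

Let f[k] be the best obtainable value from length k. For each k, try every first piece i and keep the best of price[i] + f[k−i].
f[1] = 0
f[2] = 9
f[3] = 9
f[4] = 18  (first piece 2, then f[2]=9)
f[5] = 18
f[6] = 27  (first piece 2, then f[4]=18)
f[7] = 27
f[8] = 36  (first piece 2, then f[6]=27)
f[9] = 44
f[10] = 47
f[11] = 53  (first piece 2, then f[9]=44)
f[12] = 56  (first piece 2, then f[10]=47)
One optimal cutting: 10 + 2 → $56.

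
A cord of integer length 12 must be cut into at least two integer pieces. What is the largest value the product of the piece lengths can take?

81

Fill m[k] for k=2..12: at each k try every first piece i and multiply by the better of (k−i) uncut or m[k−i].
m[2] = 1·max(1,0) = 1·1 = 1
m[3] = 1·max(2,1) = 1·2 = 2
m[4] = 2·max(2,1) = 2·2 = 4
m[5] = 2·max(3,2) = 2·3 = 6
m[6] = 3·max(3,2) = 3·3 = 9
m[7] = 2·max(5,6) = 2·6 = 12
m[8] = 2·max(6,9) = 2·9 = 18
m[9] = 3·max(6,9) = 3·9 = 27
m[10] = 2·max(8,18) = 2·18 = 36
m[11] = 2·max(9,27) = 2·27 = 54
m[12] = 3·max(9,27) = 3·27 = 81
One optimal split: 3 + 3 + 3 + 3; product 3·3·3·3 = 81.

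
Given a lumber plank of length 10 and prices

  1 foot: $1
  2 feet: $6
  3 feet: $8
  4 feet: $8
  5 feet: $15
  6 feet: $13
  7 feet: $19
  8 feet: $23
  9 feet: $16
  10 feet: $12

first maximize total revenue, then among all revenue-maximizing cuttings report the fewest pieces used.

2

Build r[k] bottom-up: r[k] = max over allowed piece i of (p[i] + r[k−i]).
r[1] = 1
r[2] = max(1+1, 6+0) = 6
r[3] = max(1+6, 6+1, 8+0) = 8
r[4] = max(1+8, 6+6, 8+1, 8+0) = 12
r[5] = max(1+12, 6+8, 8+6, 8+1, 15+0) = 15
r[6] = max(1+15, 6+12, 8+8, 8+6, 15+1, 13+0) = 18
r[7] = max(1+18, 6+15, 8+12, …, 13+1, 19+0) = 21
r[8] = max(1+21, 6+18, 8+15, …, 19+1, 23+0) = 24
r[9] = max(1+24, 6+21, 8+18, …, 23+1, 16+0) = 27
r[10] = max(1+27, 6+24, 8+21, …, 16+1, 12+0) = 30
Maximum revenue is $30.
Now minimize piece count subject to staying optimal: for each k, pieces[k] = 1 + min over i with p[i]+r[k−i]=r[k] of pieces[k−i].
pieces[7] = 2
pieces[8] = 4
pieces[9] = 3
pieces[10] = 2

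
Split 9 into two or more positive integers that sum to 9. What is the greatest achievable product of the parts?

Let g[k] be the best product for length k (with at least one cut). For each first piece i, the rest contributes max(k−i, g[k−i]).
g[2] = 1*max(1,0) = 1*1 = 1
g[3] = 1*max(2,1) = 1*2 = 2
g[4] = 2*max(2,1) = 2*2 = 4
g[5] = 2*max(3,2) = 2*3 = 6
g[6] = 3*max(3,2) = 3*3 = 9
g[7] = 2*max(5,6) = 2*6 = 12
g[8] = 2*max(6,9) = 2*9 = 18
g[9] = 3*max(6,9) = 3*9 = 27
One optimal split: 3 + 3 + 3; product 3*3*3 = 27.

27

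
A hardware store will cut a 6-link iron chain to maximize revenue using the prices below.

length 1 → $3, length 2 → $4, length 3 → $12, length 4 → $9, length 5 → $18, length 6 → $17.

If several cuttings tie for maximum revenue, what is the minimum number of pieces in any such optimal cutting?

Consider every possible first cut. r[k] is the best of p[i]+r[k−i] over all sellable i≤k.
r[1] = 3
r[2] = 6  (first piece 1, then r[1]=3)
r[3] = 12
r[4] = 15  (first piece 1, then r[3]=12)
r[5] = 18  (first piece 1, then r[4]=15)
r[6] = 24  (first piece 3, then r[3]=12)
Maximum revenue is $24.
Now minimize piece count subject to staying optimal: for each k, pieces[k] = 1 + min over i with p[i]+r[k−i]=r[k] of pieces[k−i].
pieces[3] = 1
pieces[4] = 2
pieces[5] = 1
pieces[6] = 2

2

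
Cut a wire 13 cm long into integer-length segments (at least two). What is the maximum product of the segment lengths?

108

Fill g[k] for k=2..13: at each k try every first piece i and multiply by the better of (k−i) uncut or g[k−i].
g[2] = 1·max(1,0) = 1·1 = 1
g[3] = 1·max(2,1) = 1·2 = 2
g[4] = 2·max(2,1) = 2·2 = 4
g[5] = 2·max(3,2) = 2·3 = 6
g[6] = 3·max(3,2) = 3·3 = 9
g[7] = 2·max(5,6) = 2·6 = 12
g[8] = 2·max(6,9) = 2·9 = 18
g[9] = 3·max(6,9) = 3·9 = 27
g[10] = 2·max(8,18) = 2·18 = 36
g[11] = 2·max(9,27) = 2·27 = 54
g[12] = 3·max(9,27) = 3·27 = 81
g[13] = 2·max(11,54) = 2·54 = 108
One optimal split: 3 + 3 + 3 + 2 + 2; product 3·3·3·2·2 = 108.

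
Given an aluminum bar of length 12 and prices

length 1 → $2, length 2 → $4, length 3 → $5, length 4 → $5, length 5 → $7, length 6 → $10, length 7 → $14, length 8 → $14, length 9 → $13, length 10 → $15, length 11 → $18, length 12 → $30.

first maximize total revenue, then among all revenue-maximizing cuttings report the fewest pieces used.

Consider every possible first cut. r[k] is the best of p[i]+r[k−i] over all sellable i≤k.
r[1] = 2
r[2] = 4  (first piece 1, then r[1]=2)
r[3] = 6  (first piece 1, then r[2]=4)
r[4] = 8  (first piece 1, then r[3]=6)
r[5] = 10  (first piece 1, then r[4]=8)
r[6] = 12  (first piece 1, then r[5]=10)
r[7] = 14  (first piece 1, then r[6]=12)
r[8] = 16  (first piece 1, then r[7]=14)
r[9] = 18  (first piece 1, then r[8]=16)
r[10] = 20  (first piece 1, then r[9]=18)
r[11] = 22  (first piece 1, then r[10]=20)
r[12] = 30
Maximum revenue is $30.
Now minimize piece count subject to staying optimal: for each k, pieces[k] = 1 + min over i with p[i]+r[k−i]=r[k] of pieces[k−i].
pieces[9] = 2
pieces[10] = 3
pieces[11] = 3
pieces[12] = 1

1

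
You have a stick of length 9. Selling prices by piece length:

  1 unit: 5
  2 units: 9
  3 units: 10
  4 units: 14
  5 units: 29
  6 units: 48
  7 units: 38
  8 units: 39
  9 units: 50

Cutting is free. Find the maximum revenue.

63

Let best[k] be the best obtainable value from length k. For each k, try every first piece i and keep the best of price[i] + best[k−i].
best[1] = 5
best[2] = 10  (first piece 1, then best[1]=5)
best[3] = 15  (first piece 1, then best[2]=10)
best[4] = 20  (first piece 1, then best[3]=15)
best[5] = 29
best[6] = 48
best[7] = 53  (first piece 1, then best[6]=48)
best[8] = 58  (first piece 1, then best[7]=53)
best[9] = 63  (first piece 1, then best[8]=58)
One optimal cutting: 6 + 1 + 1 + 1 → 48 + 5 + 5 + 5 = 63.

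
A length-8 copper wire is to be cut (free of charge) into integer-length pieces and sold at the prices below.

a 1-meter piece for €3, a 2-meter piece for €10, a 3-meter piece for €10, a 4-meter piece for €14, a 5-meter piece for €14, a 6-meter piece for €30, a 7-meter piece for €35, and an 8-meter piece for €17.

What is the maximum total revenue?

40

Build r[k] bottom-up: r[k] = max over allowed piece i of (p[i] + r[k−i]).
r[1] = 3
r[2] = max(3+3, 10+0) = 10
r[3] = max(3+10, 10+3, 10+0) = 13
r[4] = max(3+13, 10+10, 10+3, 14+0) = 20
r[5] = max(3+20, 10+13, 10+10, 14+3, 14+0) = 23
r[6] = max(3+23, 10+20, 10+13, 14+10, 14+3, 30+0) = 30
r[7] = max(3+30, 10+23, 10+20, …, 30+3, 35+0) = 35
r[8] = max(3+35, 10+30, 10+23, …, 35+3, 17+0) = 40
One optimal cutting: 2 + 2 + 2 + 2 → €10 + €10 + €10 + €10 = €40.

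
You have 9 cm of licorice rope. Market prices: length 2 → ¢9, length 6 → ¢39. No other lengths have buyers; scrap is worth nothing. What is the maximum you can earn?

Let f[k] be the best obtainable value from length k. For each k, try every first piece i and keep the best of price[i] + f[k−i].
f[1] = 0
f[2] = 9
f[3] = 9
f[4] = 18  (first piece 2, then f[2]=9)
f[5] = 18
f[6] = 39
f[7] = 39
f[8] = 48  (first piece 2, then f[6]=39)
f[9] = 48
One optimal cutting: pieces 6 + 2 with 1 cm of scrap → ¢48.

48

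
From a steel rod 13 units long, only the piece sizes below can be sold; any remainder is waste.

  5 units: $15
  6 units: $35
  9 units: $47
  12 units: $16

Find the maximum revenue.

Consider every possible first cut. best[k] is the best of p[i]+best[k−i] over all sellable i≤k.
best[1] = 0
best[2] = 0
best[3] = 0
best[4] = 0
best[5] = 15
best[6] = max(15+0, 35+0) = 35
best[7] = max(15+0, 35+0) = 35
best[8] = max(15+0, 35+0) = 35
best[9] = max(15+0, 35+0, 47+0) = 47
best[10] = max(15+15, 35+0, 47+0) = 47
best[11] = max(15+35, 35+15, 47+0) = 50
best[12] = max(15+35, 35+35, 47+0, 16+0) = 70
best[13] = max(15+35, 35+35, 47+0, 16+0) = 70
One optimal cutting: pieces 6 + 6 with 1 unit of scrap → $70.

70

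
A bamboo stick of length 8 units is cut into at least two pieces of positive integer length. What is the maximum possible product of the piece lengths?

18

Let m[k] be the best product for length k (with at least one cut). For each first piece i, the rest contributes max(k−i, m[k−i]).
m[2] = 1*max(1,0) = 1*1 = 1
m[3] = max(1*2, 2*1) = 2
m[4] = max(1*3, 2*2, 3*1) = 4
m[5] = max(1*4, 2*3, 3*2, 4*1) = 6
m[6] = max(1*6, 2*4, 3*3, 4*2, 5*1) = 9
m[7] = max(1*9, 2*6, 3*4, 4*3, 5*2, 6*1) = 12
m[8] = max(1*12, 2*9, 3*6, …, 6*2, 7*1) = 18
One optimal split: 3 + 3 + 2; product 3*3*2 = 18.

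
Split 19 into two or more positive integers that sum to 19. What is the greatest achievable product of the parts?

972

Let prod[k] be the best product for length k (with at least one cut). For each first piece i, the rest contributes max(k−i, prod[k−i]).
prod[2] = 1×max(1,0) = 1×1 = 1
prod[3] = 1×max(2,1) = 1×2 = 2
prod[4] = 2×max(2,1) = 2×2 = 4
prod[5] = 2×max(3,2) = 2×3 = 6
prod[6] = 3×max(3,2) = 3×3 = 9
prod[7] = 2×max(5,6) = 2×6 = 12
prod[8] = 2×max(6,9) = 2×9 = 18
prod[9] = 3×max(6,9) = 3×9 = 27
prod[10] = 2×max(8,18) = 2×18 = 36
prod[11] = 2×max(9,27) = 2×27 = 54
prod[12] = 3×max(9,27) = 3×27 = 81
prod[13] = 2×max(11,54) = 2×54 = 108
prod[14] = 2×max(12,81) = 2×81 = 162
prod[15] = 3×max(12,81) = 3×81 = 243
prod[16] = 2×max(14,162) = 2×162 = 324
prod[17] = 2×max(15,243) = 2×243 = 486
prod[18] = 3×max(15,243) = 3×243 = 729
prod[19] = 2×max(17,486) = 2×486 = 972
One optimal split: 3 + 3 + 3 + 3 + 3 + 2 + 2; product 3×3×3×3×3×2×2 = 972.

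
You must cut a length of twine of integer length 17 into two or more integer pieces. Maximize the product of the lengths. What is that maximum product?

486

Let prod[k] be the best product for length k (with at least one cut). For each first piece i, the rest contributes max(k−i, prod[k−i]).
prod[2] = 1*max(1,0) = 1*1 = 1
prod[3] = max(1*2, 2*1) = 2
prod[4] = max(1*3, 2*2, 3*1) = 4
prod[5] = max(1*4, 2*3, 3*2, 4*1) = 6
prod[6] = max(1*6, 2*4, 3*3, 4*2, 5*1) = 9
prod[7] = max(1*9, 2*6, 3*4, 4*3, 5*2, 6*1) = 12
prod[8] = max(1*12, 2*9, 3*6, …, 6*2, 7*1) = 18
prod[9] = max(1*18, 2*12, 3*9, …, 7*2, 8*1) = 27
prod[10] = max(1*27, 2*18, 3*12, …, 8*2, 9*1) = 36
prod[11] = max(1*36, 2*27, 3*18, …, 9*2, 10*1) = 54
prod[12] = max(1*54, 2*36, 3*27, …, 10*2, 11*1) = 81
prod[13] = max(1*81, 2*54, 3*36, …, 11*2, 12*1) = 108
prod[14] = max(1*108, 2*81, 3*54, …, 12*2, 13*1) = 162
prod[15] = max(1*162, 2*108, 3*81, …, 13*2, 14*1) = 243
prod[16] = max(1*243, 2*162, 3*108, …, 14*2, 15*1) = 324
prod[17] = max(1*324, 2*243, 3*162, …, 15*2, 16*1) = 486
One optimal split: 3 + 3 + 3 + 3 + 3 + 2; product 3*3*3*3*3*2 = 486.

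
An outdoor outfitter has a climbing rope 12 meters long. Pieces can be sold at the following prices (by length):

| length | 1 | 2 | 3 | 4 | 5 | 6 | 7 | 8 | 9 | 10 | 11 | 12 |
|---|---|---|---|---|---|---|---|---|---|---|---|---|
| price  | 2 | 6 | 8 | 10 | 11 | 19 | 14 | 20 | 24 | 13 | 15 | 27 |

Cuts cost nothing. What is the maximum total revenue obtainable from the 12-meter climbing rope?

Let v[k] be the best obtainable value from length k. For each k, try every first piece i and keep the best of price[i] + v[k−i].
v[1] = 2
v[2] = max(2+2, 6+0) = 6
v[3] = max(2+6, 6+2, 8+0) = 8
v[4] = max(2+8, 6+6, 8+2, 10+0) = 12
v[5] = max(2+12, 6+8, 8+6, 10+2, 11+0) = 14
v[6] = max(2+14, 6+12, 8+8, 10+6, 11+2, 19+0) = 19
v[7] = max(2+19, 6+14, 8+12, …, 19+2, 14+0) = 21
v[8] = max(2+21, 6+19, 8+14, …, 14+2, 20+0) = 25
v[9] = max(2+25, 6+21, 8+19, …, 20+2, 24+0) = 27
v[10] = max(2+27, 6+25, 8+21, …, 24+2, 13+0) = 31
v[11] = max(2+31, 6+27, 8+25, …, 13+2, 15+0) = 33
v[12] = max(2+33, 6+31, 8+27, …, 15+2, 27+0) = 38
One optimal cutting: 6 + 6 → €19 + €19 = €38.

38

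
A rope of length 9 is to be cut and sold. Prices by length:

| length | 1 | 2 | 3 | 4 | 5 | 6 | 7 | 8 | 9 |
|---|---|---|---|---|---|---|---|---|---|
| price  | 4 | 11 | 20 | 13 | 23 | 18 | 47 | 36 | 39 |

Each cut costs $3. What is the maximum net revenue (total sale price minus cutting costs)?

Consider every possible first cut. r[k] is the best of p[i]+r[k−i] over all sellable i≤k, charging 3 whenever i<k.
r[1] = 4
r[2] = 11
r[3] = 20
r[4] = 21  (first piece 1, then r[3]=20)
r[5] = 28  (first piece 2, then r[3]=20)
r[6] = 37  (first piece 3, then r[3]=20)
r[7] = 47
r[8] = 48  (first piece 1, then r[7]=47)
r[9] = 55  (first piece 2, then r[7]=47)
One optimal plan: pieces 7 + 2 (1 cut) → $58 − $3 = $55.

55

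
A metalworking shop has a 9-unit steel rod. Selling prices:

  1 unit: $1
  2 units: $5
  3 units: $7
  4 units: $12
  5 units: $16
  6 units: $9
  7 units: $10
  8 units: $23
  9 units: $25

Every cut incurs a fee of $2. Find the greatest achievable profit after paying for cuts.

26

Build r[k] bottom-up: r[k] = max over allowed piece i of (p[i] + r[k−i]) − 2 per cut.
r[1] = 1
r[2] = max(1+1-2, 5+0) = 5
r[3] = max(1+5-2, 5+1-2, 7+0) = 7
r[4] = max(1+7-2, 5+5-2, 7+1-2, 12+0) = 12
r[5] = max(1+12-2, 5+7-2, 7+5-2, 12+1-2, 16+0) = 16
r[6] = max(1+16-2, 5+12-2, 7+7-2, 12+5-2, 16+1-2, 9+0) = 15
r[7] = max(1+15-2, 5+16-2, 7+12-2, …, 9+1-2, 10+0) = 19
r[8] = max(1+19-2, 5+15-2, 7+16-2, …, 10+1-2, 23+0) = 23
r[9] = max(1+23-2, 5+19-2, 7+15-2, …, 23+1-2, 25+0) = 26
One optimal plan: pieces 5 + 4 (1 cut) → $28 − $2 = $26.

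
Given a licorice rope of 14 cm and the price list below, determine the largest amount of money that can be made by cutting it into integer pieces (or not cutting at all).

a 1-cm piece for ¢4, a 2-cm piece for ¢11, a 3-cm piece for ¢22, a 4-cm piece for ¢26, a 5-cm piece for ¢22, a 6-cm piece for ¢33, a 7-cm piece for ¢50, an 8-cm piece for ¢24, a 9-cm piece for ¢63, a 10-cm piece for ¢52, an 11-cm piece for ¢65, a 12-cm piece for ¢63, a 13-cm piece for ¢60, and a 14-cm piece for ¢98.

Consider every possible first cut. R[k] is the best of p[i]+R[k−i] over all sellable i≤k.
R[1] = 4
R[2] = 11
R[3] = 22
R[4] = 26  (first piece 1, then R[3]=22)
R[5] = 33  (first piece 2, then R[3]=22)
R[6] = 44  (first piece 3, then R[3]=22)
R[7] = 50
R[8] = 55  (first piece 2, then R[6]=44)
R[9] = 66  (first piece 3, then R[6]=44)
R[10] = 72  (first piece 3, then R[7]=50)
R[11] = 77  (first piece 2, then R[9]=66)
R[12] = 88  (first piece 3, then R[9]=66)
R[13] = 94  (first piece 3, then R[10]=72)
R[14] = 100  (first piece 7, then R[7]=50)
One optimal cutting: 7 + 7 → ¢50 + ¢50 = ¢100.

100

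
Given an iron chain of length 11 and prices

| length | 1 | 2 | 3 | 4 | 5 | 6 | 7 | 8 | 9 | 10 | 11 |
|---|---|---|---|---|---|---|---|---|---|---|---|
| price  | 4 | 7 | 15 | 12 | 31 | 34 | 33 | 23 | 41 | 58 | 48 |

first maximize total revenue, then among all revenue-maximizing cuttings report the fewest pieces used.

Let r[k] be the best obtainable value from length k. For each k, try every first piece i and keep the best of price[i] + r[k−i].
r[1] = 4
r[2] = max(4+4, 7+0) = 8
r[3] = max(4+8, 7+4, 15+0) = 15
r[4] = max(4+15, 7+8, 15+4, 12+0) = 19
r[5] = max(4+19, 7+15, 15+8, 12+4, 31+0) = 31
r[6] = max(4+31, 7+19, 15+15, 12+8, 31+4, 34+0) = 35
r[7] = max(4+35, 7+31, 15+19, …, 34+4, 33+0) = 39
r[8] = max(4+39, 7+35, 15+31, …, 33+4, 23+0) = 46
r[9] = max(4+46, 7+39, 15+35, …, 23+4, 41+0) = 50
r[10] = max(4+50, 7+46, 15+39, …, 41+4, 58+0) = 62
r[11] = max(4+62, 7+50, 15+46, …, 58+4, 48+0) = 66
Maximum revenue is $66.
Now minimize piece count subject to staying optimal: for each k, pieces[k] = 1 + min over i with p[i]+r[k−i]=r[k] of pieces[k−i].
pieces[8] = 2
pieces[9] = 3
pieces[10] = 2
pieces[11] = 3

3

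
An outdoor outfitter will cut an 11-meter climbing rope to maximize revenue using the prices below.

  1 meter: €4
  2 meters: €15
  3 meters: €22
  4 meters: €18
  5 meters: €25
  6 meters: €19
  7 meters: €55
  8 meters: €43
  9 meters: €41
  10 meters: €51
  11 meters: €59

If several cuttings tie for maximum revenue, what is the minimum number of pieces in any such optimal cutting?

3

Let r[k] be the best obtainable value from length k. For each k, try every first piece i and keep the best of price[i] + r[k−i].
r[1] = 4
r[2] = 15
r[3] = 22
r[4] = 30  (first piece 2, then r[2]=15)
r[5] = 37  (first piece 2, then r[3]=22)
r[6] = 45  (first piece 2, then r[4]=30)
r[7] = 55
r[8] = 60  (first piece 2, then r[6]=45)
r[9] = 70  (first piece 2, then r[7]=55)
r[10] = 77  (first piece 3, then r[7]=55)
r[11] = 85  (first piece 2, then r[9]=70)
Maximum revenue is €85.
Now minimize piece count subject to staying optimal: for each k, pieces[k] = 1 + min over i with p[i]+r[k−i]=r[k] of pieces[k−i].
pieces[8] = 4
pieces[9] = 2
pieces[10] = 2
pieces[11] = 3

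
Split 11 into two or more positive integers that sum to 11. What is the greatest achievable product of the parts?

Define g[k] = max over 1≤i<k of i · max(k−i, g[k−i]); the inner max lets the remainder stay uncut if that's better.
g[2] = 1×max(1,0) = 1×1 = 1
g[3] = max(1×2, 2×1) = 2
g[4] = max(1×3, 2×2, 3×1) = 4
g[5] = max(1×4, 2×3, 3×2, 4×1) = 6
g[6] = max(1×6, 2×4, 3×3, 4×2, 5×1) = 9
g[7] = max(1×9, 2×6, 3×4, 4×3, 5×2, 6×1) = 12
g[8] = max(1×12, 2×9, 3×6, …, 6×2, 7×1) = 18
g[9] = max(1×18, 2×12, 3×9, …, 7×2, 8×1) = 27
g[10] = max(1×27, 2×18, 3×12, …, 8×2, 9×1) = 36
g[11] = max(1×36, 2×27, 3×18, …, 9×2, 10×1) = 54
One optimal split: 3 + 3 + 3 + 2; product 3×3×3×2 = 54.

54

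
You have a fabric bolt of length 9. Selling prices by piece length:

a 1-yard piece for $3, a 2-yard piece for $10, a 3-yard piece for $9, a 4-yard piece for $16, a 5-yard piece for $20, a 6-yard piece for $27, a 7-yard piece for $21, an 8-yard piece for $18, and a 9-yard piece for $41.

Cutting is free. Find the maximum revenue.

Build best[k] bottom-up: best[k] = max over allowed piece i of (p[i] + best[k−i]).
best[1] = 3
best[2] = 10
best[3] = 13  (first piece 1, then best[2]=10)
best[4] = 20  (first piece 2, then best[2]=10)
best[5] = 23  (first piece 1, then best[4]=20)
best[6] = 30  (first piece 2, then best[4]=20)
best[7] = 33  (first piece 1, then best[6]=30)
best[8] = 40  (first piece 2, then best[6]=30)
best[9] = 43  (first piece 1, then best[8]=40)
One optimal cutting: 2 + 2 + 2 + 2 + 1 → $10 + $10 + $10 + $10 + $3 = $43.

43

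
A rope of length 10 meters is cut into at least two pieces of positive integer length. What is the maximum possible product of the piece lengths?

36

Fill P[k] for k=2..10: at each k try every first piece i and multiply by the better of (k−i) uncut or P[k−i].
P[2] = 1*max(1,0) = 1*1 = 1
P[3] = max(1*2, 2*1) = 2
P[4] = max(1*3, 2*2, 3*1) = 4
P[5] = max(1*4, 2*3, 3*2, 4*1) = 6
P[6] = max(1*6, 2*4, 3*3, 4*2, 5*1) = 9
P[7] = max(1*9, 2*6, 3*4, 4*3, 5*2, 6*1) = 12
P[8] = max(1*12, 2*9, 3*6, …, 6*2, 7*1) = 18
P[9] = max(1*18, 2*12, 3*9, …, 7*2, 8*1) = 27
P[10] = max(1*27, 2*18, 3*12, …, 8*2, 9*1) = 36
One optimal split: 3 + 3 + 2 + 2; product 3*3*2*2 = 36.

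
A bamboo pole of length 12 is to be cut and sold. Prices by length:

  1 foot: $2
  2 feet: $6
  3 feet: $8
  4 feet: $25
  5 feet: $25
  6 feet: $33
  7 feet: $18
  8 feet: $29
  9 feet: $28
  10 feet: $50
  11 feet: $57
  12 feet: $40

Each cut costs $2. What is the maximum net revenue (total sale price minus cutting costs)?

71

Build v[k] bottom-up: v[k] = max over allowed piece i of (p[i] + v[k−i]) − 2 per cut.
v[1] = 2
v[2] = 6
v[3] = 8
v[4] = 25
v[5] = 25  (first piece 1, then v[4]=25)
v[6] = 33
v[7] = 33  (first piece 1, then v[6]=33)
v[8] = 48  (first piece 4, then v[4]=25)
v[9] = 48  (first piece 1, then v[8]=48)
v[10] = 56  (first piece 4, then v[6]=33)
v[11] = 57
v[12] = 71  (first piece 4, then v[8]=48)
One optimal plan: pieces 4 + 4 + 4 (2 cuts) → $75 − $4 = $71.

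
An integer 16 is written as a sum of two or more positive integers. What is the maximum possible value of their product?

Define prod[k] = max over 1≤i<k of i · max(k−i, prod[k−i]); the inner max lets the remainder stay uncut if that's better.
prod[2] = 1×max(1,0) = 1×1 = 1
prod[3] = max(1×2, 2×1) = 2
prod[4] = max(1×3, 2×2, 3×1) = 4
prod[5] = max(1×4, 2×3, 3×2, 4×1) = 6
prod[6] = max(1×6, 2×4, 3×3, 4×2, 5×1) = 9
prod[7] = max(1×9, 2×6, 3×4, 4×3, 5×2, 6×1) = 12
prod[8] = max(1×12, 2×9, 3×6, …, 6×2, 7×1) = 18
prod[9] = max(1×18, 2×12, 3×9, …, 7×2, 8×1) = 27
prod[10] = max(1×27, 2×18, 3×12, …, 8×2, 9×1) = 36
prod[11] = max(1×36, 2×27, 3×18, …, 9×2, 10×1) = 54
prod[12] = max(1×54, 2×36, 3×27, …, 10×2, 11×1) = 81
prod[13] = max(1×81, 2×54, 3×36, …, 11×2, 12×1) = 108
prod[14] = max(1×108, 2×81, 3×54, …, 12×2, 13×1) = 162
prod[15] = max(1×162, 2×108, 3×81, …, 13×2, 14×1) = 243
prod[16] = max(1×243, 2×162, 3×108, …, 14×2, 15×1) = 324
One optimal split: 3 + 3 + 3 + 3 + 2 + 2; product 3×3×3×3×2×2 = 324.

324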